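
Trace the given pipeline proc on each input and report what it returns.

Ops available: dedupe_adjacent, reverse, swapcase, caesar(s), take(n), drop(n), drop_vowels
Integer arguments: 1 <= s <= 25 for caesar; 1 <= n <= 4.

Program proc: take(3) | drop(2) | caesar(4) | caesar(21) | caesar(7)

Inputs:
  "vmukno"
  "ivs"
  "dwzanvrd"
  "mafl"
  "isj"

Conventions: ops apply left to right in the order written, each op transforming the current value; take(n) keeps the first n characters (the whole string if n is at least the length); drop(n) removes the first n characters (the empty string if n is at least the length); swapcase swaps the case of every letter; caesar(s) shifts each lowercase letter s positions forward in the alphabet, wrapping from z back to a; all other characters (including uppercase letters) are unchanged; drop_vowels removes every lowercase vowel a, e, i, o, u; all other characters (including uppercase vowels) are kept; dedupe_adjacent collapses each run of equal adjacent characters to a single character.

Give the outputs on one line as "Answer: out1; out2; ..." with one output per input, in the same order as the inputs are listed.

Execution, op by op:
  "vmukno" -> "vmu" -> "u" -> "y" -> "t" -> "a"
  "ivs" -> "ivs" -> "s" -> "w" -> "r" -> "y"
  "dwzanvrd" -> "dwz" -> "z" -> "d" -> "y" -> "f"
  "mafl" -> "maf" -> "f" -> "j" -> "e" -> "l"
  "isj" -> "isj" -> "j" -> "n" -> "i" -> "p"

"a"; "y"; "f"; "l"; "p"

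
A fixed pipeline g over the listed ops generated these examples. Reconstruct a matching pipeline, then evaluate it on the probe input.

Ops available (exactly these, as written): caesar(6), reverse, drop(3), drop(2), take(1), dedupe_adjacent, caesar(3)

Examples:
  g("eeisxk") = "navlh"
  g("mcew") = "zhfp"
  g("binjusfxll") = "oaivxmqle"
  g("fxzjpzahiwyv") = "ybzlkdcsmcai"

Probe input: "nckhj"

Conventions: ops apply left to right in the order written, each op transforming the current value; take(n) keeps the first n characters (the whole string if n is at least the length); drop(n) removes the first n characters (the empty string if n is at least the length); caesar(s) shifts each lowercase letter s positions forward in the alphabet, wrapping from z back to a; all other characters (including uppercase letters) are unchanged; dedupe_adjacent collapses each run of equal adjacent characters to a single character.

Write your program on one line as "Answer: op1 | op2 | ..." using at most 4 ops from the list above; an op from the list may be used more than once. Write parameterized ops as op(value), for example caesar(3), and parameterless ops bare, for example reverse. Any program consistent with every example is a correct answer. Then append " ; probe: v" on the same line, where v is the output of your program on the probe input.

caesar(3) | reverse | dedupe_adjacent ; probe: "mknfq"

Check, running the answer program on each example:
  "eeisxk" -> "hhlvan" -> "navlhh" -> "navlh"
  "mcew" -> "pfhz" -> "zhfp" -> "zhfp"
  "binjusfxll" -> "elqmxviaoo" -> "ooaivxmqle" -> "oaivxmqle"
  "fxzjpzahiwyv" -> "iacmscdklzby" -> "ybzlkdcsmcai" -> "ybzlkdcsmcai"
  probe: "nckhj" -> "qfnkm" -> "mknfq" -> "mknfq"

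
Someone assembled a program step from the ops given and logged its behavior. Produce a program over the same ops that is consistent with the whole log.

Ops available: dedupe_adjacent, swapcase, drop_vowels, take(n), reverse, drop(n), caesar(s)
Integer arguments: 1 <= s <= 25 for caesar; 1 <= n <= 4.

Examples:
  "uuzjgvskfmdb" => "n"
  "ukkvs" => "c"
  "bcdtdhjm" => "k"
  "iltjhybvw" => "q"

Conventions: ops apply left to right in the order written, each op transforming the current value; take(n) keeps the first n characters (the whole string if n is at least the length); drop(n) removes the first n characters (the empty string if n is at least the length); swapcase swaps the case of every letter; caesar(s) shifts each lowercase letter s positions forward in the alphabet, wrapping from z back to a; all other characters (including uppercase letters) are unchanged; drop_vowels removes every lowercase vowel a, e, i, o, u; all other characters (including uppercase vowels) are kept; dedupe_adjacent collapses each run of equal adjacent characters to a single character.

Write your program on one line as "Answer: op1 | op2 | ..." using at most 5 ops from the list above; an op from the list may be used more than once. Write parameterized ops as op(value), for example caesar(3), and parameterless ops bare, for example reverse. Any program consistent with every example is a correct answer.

drop_vowels | drop(2) | take(1) | caesar(7)

Check, running the answer program on each example:
  "uuzjgvskfmdb" -> "zjgvskfmdb" -> "gvskfmdb" -> "g" -> "n"
  "ukkvs" -> "kkvs" -> "vs" -> "v" -> "c"
  "bcdtdhjm" -> "bcdtdhjm" -> "dtdhjm" -> "d" -> "k"
  "iltjhybvw" -> "ltjhybvw" -> "jhybvw" -> "j" -> "q"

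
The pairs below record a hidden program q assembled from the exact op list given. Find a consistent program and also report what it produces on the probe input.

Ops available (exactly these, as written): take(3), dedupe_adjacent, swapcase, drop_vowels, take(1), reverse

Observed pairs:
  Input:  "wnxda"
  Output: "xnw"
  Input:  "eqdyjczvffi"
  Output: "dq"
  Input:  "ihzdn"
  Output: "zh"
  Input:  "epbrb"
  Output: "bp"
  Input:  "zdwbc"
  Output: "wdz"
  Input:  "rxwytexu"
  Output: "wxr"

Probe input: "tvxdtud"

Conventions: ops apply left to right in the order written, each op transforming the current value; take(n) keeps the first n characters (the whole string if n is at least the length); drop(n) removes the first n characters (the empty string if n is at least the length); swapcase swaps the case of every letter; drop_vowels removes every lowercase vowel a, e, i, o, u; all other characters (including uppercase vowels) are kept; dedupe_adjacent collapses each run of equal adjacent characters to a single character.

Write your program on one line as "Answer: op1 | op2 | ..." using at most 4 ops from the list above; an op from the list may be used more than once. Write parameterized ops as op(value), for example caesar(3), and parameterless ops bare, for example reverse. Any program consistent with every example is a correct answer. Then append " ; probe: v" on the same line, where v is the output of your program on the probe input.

take(3) | reverse | drop_vowels ; probe: "xvt"

Check, running the answer program on each example:
  "wnxda" -> "wnx" -> "xnw" -> "xnw"
  "eqdyjczvffi" -> "eqd" -> "dqe" -> "dq"
  "ihzdn" -> "ihz" -> "zhi" -> "zh"
  "epbrb" -> "epb" -> "bpe" -> "bp"
  "zdwbc" -> "zdw" -> "wdz" -> "wdz"
  "rxwytexu" -> "rxw" -> "wxr" -> "wxr"
  probe: "tvxdtud" -> "tvx" -> "xvt" -> "xvt"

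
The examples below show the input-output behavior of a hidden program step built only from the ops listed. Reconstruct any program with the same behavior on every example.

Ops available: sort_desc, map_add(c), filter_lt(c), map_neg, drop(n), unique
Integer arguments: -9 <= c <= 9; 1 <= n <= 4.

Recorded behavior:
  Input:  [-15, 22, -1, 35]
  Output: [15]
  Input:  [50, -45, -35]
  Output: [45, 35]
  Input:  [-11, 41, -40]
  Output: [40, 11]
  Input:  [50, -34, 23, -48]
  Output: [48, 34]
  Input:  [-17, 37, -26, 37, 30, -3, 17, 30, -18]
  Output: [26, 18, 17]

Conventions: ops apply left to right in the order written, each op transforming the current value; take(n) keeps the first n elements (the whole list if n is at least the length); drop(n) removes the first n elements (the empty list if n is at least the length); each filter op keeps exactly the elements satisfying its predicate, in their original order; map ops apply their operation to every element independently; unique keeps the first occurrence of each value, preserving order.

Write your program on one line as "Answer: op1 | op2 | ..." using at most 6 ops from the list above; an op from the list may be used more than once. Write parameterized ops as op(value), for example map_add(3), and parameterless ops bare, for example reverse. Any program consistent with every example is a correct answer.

map_neg | sort_desc | unique | map_neg | filter_lt(-3) | map_neg

Check, running the answer program on each example:
  [-15, 22, -1, 35] -> [15, -22, 1, -35] -> [15, 1, -22, -35] -> [15, 1, -22, -35] -> [-15, -1, 22, 35] -> [-15] -> [15]
  [50, -45, -35] -> [-50, 45, 35] -> [45, 35, -50] -> [45, 35, -50] -> [-45, -35, 50] -> [-45, -35] -> [45, 35]
  [-11, 41, -40] -> [11, -41, 40] -> [40, 11, -41] -> [40, 11, -41] -> [-40, -11, 41] -> [-40, -11] -> [40, 11]
  [50, -34, 23, -48] -> [-50, 34, -23, 48] -> [48, 34, -23, -50] -> [48, 34, -23, -50] -> [-48, -34, 23, 50] -> [-48, -34] -> [48, 34]
  [-17, 37, -26, 37, 30, -3, 17, 30, -18] -> [17, -37, 26, -37, -30, 3, -17, -30, 18] -> [26, 18, 17, 3, -17, -30, -30, -37, -37] -> [26, 18, 17, 3, -17, -30, -37] -> [-26, -18, -17, -3, 17, 30, 37] -> [-26, -18, -17] -> [26, 18, 17]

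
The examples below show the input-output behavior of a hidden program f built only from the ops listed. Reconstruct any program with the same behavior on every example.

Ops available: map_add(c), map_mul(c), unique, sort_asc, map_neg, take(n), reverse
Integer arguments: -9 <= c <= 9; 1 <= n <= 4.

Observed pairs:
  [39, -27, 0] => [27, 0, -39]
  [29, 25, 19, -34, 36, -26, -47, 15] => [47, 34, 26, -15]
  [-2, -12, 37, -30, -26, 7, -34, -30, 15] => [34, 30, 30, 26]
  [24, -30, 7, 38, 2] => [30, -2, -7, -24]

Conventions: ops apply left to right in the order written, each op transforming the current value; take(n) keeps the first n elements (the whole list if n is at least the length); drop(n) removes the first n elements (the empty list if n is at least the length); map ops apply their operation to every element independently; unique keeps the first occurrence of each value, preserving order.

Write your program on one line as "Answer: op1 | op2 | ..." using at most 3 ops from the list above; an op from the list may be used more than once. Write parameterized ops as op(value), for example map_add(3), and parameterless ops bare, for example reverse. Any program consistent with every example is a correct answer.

sort_asc | take(4) | map_neg

Check, running the answer program on each example:
  [39, -27, 0] -> [-27, 0, 39] -> [-27, 0, 39] -> [27, 0, -39]
  [29, 25, 19, -34, 36, -26, -47, 15] -> [-47, -34, -26, 15, 19, 25, 29, 36] -> [-47, -34, -26, 15] -> [47, 34, 26, -15]
  [-2, -12, 37, -30, -26, 7, -34, -30, 15] -> [-34, -30, -30, -26, -12, -2, 7, 15, 37] -> [-34, -30, -30, -26] -> [34, 30, 30, 26]
  [24, -30, 7, 38, 2] -> [-30, 2, 7, 24, 38] -> [-30, 2, 7, 24] -> [30, -2, -7, -24]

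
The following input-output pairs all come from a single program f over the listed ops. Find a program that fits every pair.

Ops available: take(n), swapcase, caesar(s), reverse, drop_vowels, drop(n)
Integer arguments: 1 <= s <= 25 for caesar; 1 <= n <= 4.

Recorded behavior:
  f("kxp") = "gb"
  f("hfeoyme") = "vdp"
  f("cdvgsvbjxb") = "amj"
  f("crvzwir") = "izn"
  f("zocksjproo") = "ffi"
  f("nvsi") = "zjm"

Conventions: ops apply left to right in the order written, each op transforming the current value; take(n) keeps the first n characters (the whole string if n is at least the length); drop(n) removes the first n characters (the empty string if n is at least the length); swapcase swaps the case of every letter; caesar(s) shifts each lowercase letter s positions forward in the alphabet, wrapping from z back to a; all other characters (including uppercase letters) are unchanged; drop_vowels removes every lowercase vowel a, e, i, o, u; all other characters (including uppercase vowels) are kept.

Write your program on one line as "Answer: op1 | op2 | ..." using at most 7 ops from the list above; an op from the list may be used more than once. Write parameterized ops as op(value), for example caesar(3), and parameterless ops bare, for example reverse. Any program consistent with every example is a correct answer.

reverse | caesar(16) | caesar(17) | drop_vowels | take(3) | caesar(10)

Check, running the answer program on each example:
  "kxp" -> "pxk" -> "fna" -> "wer" -> "wr" -> "wr" -> "gb"
  "hfeoyme" -> "emyoefh" -> "ucoeuvx" -> "ltfvlmo" -> "ltfvlm" -> "ltf" -> "vdp"
  "cdvgsvbjxb" -> "bxjbvsgvdc" -> "rnzrliwlts" -> "ieqicznckj" -> "qcznckj" -> "qcz" -> "amj"
  "crvzwir" -> "riwzvrc" -> "hymplhs" -> "ypdgcyj" -> "ypdgcyj" -> "ypd" -> "izn"
  "zocksjproo" -> "oorpjskcoz" -> "eehfziasep" -> "vvywqzrjvg" -> "vvywqzrjvg" -> "vvy" -> "ffi"
  "nvsi" -> "isvn" -> "yild" -> "pzcu" -> "pzc" -> "pzc" -> "zjm"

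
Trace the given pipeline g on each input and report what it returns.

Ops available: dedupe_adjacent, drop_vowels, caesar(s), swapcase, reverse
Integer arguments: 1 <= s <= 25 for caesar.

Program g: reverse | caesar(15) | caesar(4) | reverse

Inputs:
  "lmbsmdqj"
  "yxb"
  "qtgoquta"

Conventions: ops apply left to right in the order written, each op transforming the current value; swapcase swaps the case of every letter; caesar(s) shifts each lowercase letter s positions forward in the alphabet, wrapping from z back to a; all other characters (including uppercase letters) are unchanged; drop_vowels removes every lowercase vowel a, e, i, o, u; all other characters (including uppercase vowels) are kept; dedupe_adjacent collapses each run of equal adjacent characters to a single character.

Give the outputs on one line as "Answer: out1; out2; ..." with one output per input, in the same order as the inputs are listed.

"efulfwjc"; "rqu"; "jmzhjnmt"

Execution, op by op:
  "lmbsmdqj" -> "jqdmsbml" -> "yfsbhqba" -> "cjwflufe" -> "efulfwjc"
  "yxb" -> "bxy" -> "qmn" -> "uqr" -> "rqu"
  "qtgoquta" -> "atuqogtq" -> "pijfdvif" -> "tmnjhzmj" -> "jmzhjnmt"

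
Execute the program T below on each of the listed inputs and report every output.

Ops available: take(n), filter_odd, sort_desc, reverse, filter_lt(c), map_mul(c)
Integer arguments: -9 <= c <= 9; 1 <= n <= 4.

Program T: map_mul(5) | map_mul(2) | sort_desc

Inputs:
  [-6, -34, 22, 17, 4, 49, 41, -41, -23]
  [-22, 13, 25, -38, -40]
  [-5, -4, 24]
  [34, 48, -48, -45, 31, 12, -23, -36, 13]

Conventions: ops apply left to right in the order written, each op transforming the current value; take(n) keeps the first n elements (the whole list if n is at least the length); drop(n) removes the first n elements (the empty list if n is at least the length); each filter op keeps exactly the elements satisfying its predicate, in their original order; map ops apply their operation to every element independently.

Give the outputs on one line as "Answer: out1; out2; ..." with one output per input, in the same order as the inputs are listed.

Execution, op by op:
  [-6, -34, 22, 17, 4, 49, 41, -41, -23] -> [-30, -170, 110, 85, 20, 245, 205, -205, -115] -> [-60, -340, 220, 170, 40, 490, 410, -410, -230] -> [490, 410, 220, 170, 40, -60, -230, -340, -410]
  [-22, 13, 25, -38, -40] -> [-110, 65, 125, -190, -200] -> [-220, 130, 250, -380, -400] -> [250, 130, -220, -380, -400]
  [-5, -4, 24] -> [-25, -20, 120] -> [-50, -40, 240] -> [240, -40, -50]
  [34, 48, -48, -45, 31, 12, -23, -36, 13] -> [170, 240, -240, -225, 155, 60, -115, -180, 65] -> [340, 480, -480, -450, 310, 120, -230, -360, 130] -> [480, 340, 310, 130, 120, -230, -360, -450, -480]

[490, 410, 220, 170, 40, -60, -230, -340, -410]; [250, 130, -220, -380, -400]; [240, -40, -50]; [480, 340, 310, 130, 120, -230, -360, -450, -480]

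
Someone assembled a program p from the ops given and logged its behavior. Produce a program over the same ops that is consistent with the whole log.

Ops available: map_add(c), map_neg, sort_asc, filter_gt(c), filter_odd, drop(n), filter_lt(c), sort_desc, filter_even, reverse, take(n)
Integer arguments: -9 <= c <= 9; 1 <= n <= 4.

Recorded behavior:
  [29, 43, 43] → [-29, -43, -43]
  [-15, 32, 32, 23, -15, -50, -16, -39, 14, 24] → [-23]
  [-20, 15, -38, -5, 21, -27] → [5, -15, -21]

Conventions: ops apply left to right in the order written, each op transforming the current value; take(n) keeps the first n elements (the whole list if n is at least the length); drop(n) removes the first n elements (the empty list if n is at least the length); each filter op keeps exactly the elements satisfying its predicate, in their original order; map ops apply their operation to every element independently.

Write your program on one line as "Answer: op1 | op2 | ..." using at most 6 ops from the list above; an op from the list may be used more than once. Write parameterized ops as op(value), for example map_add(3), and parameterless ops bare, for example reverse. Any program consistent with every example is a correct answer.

filter_odd | sort_desc | map_neg | filter_lt(9) | sort_desc

Check, running the answer program on each example:
  [29, 43, 43] -> [29, 43, 43] -> [43, 43, 29] -> [-43, -43, -29] -> [-43, -43, -29] -> [-29, -43, -43]
  [-15, 32, 32, 23, -15, -50, -16, -39, 14, 24] -> [-15, 23, -15, -39] -> [23, -15, -15, -39] -> [-23, 15, 15, 39] -> [-23] -> [-23]
  [-20, 15, -38, -5, 21, -27] -> [15, -5, 21, -27] -> [21, 15, -5, -27] -> [-21, -15, 5, 27] -> [-21, -15, 5] -> [5, -15, -21]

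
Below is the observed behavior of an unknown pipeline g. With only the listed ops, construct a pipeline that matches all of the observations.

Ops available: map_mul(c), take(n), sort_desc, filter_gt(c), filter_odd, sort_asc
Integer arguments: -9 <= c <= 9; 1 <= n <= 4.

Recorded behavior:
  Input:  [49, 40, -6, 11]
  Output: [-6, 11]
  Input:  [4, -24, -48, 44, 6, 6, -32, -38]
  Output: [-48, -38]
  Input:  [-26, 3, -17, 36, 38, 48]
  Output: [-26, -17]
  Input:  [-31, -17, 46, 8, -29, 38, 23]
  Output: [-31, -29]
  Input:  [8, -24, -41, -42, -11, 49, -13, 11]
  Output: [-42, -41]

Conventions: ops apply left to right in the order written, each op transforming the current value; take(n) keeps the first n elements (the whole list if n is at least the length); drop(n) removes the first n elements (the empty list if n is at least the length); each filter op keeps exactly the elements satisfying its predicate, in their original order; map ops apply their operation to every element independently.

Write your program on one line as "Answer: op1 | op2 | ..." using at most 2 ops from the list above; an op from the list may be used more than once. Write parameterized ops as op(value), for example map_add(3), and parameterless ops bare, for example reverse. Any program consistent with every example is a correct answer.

sort_asc | take(2)

Check, running the answer program on each example:
  [49, 40, -6, 11] -> [-6, 11, 40, 49] -> [-6, 11]
  [4, -24, -48, 44, 6, 6, -32, -38] -> [-48, -38, -32, -24, 4, 6, 6, 44] -> [-48, -38]
  [-26, 3, -17, 36, 38, 48] -> [-26, -17, 3, 36, 38, 48] -> [-26, -17]
  [-31, -17, 46, 8, -29, 38, 23] -> [-31, -29, -17, 8, 23, 38, 46] -> [-31, -29]
  [8, -24, -41, -42, -11, 49, -13, 11] -> [-42, -41, -24, -13, -11, 8, 11, 49] -> [-42, -41]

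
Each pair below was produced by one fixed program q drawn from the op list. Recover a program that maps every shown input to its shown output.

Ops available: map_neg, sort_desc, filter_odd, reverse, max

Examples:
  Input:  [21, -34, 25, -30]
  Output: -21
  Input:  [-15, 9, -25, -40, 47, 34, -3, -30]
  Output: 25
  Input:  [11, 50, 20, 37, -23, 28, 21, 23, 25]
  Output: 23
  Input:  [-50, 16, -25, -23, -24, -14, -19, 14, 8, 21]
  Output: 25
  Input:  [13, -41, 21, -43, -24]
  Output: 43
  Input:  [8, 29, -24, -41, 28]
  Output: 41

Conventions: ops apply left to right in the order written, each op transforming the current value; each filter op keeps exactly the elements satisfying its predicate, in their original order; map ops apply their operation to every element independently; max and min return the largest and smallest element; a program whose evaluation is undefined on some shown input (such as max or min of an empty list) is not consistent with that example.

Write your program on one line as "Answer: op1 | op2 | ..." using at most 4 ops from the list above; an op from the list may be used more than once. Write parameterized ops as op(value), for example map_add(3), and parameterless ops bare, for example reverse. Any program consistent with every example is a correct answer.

filter_odd | reverse | map_neg | max

Check, running the answer program on each example:
  [21, -34, 25, -30] -> [21, 25] -> [25, 21] -> [-25, -21] -> -21
  [-15, 9, -25, -40, 47, 34, -3, -30] -> [-15, 9, -25, 47, -3] -> [-3, 47, -25, 9, -15] -> [3, -47, 25, -9, 15] -> 25
  [11, 50, 20, 37, -23, 28, 21, 23, 25] -> [11, 37, -23, 21, 23, 25] -> [25, 23, 21, -23, 37, 11] -> [-25, -23, -21, 23, -37, -11] -> 23
  [-50, 16, -25, -23, -24, -14, -19, 14, 8, 21] -> [-25, -23, -19, 21] -> [21, -19, -23, -25] -> [-21, 19, 23, 25] -> 25
  [13, -41, 21, -43, -24] -> [13, -41, 21, -43] -> [-43, 21, -41, 13] -> [43, -21, 41, -13] -> 43
  [8, 29, -24, -41, 28] -> [29, -41] -> [-41, 29] -> [41, -29] -> 41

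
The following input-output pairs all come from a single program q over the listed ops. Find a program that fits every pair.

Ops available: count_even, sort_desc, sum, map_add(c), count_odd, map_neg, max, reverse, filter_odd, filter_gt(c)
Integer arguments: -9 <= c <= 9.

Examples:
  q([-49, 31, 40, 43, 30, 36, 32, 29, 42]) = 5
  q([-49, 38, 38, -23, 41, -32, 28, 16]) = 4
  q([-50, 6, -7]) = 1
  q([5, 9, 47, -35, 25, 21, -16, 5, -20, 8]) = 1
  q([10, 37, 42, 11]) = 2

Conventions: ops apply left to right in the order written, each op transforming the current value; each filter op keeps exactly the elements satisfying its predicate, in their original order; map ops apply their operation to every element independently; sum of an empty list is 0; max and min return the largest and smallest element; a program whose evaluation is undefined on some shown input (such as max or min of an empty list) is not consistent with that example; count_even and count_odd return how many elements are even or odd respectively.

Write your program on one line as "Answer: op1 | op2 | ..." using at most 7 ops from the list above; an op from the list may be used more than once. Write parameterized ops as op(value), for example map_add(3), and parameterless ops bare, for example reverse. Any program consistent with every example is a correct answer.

reverse | filter_gt(-6) | reverse | map_add(-3) | map_add(4) | count_odd

Check, running the answer program on each example:
  [-49, 31, 40, 43, 30, 36, 32, 29, 42] -> [42, 29, 32, 36, 30, 43, 40, 31, -49] -> [42, 29, 32, 36, 30, 43, 40, 31] -> [31, 40, 43, 30, 36, 32, 29, 42] -> [28, 37, 40, 27, 33, 29, 26, 39] -> [32, 41, 44, 31, 37, 33, 30, 43] -> 5
  [-49, 38, 38, -23, 41, -32, 28, 16] -> [16, 28, -32, 41, -23, 38, 38, -49] -> [16, 28, 41, 38, 38] -> [38, 38, 41, 28, 16] -> [35, 35, 38, 25, 13] -> [39, 39, 42, 29, 17] -> 4
  [-50, 6, -7] -> [-7, 6, -50] -> [6] -> [6] -> [3] -> [7] -> 1
  [5, 9, 47, -35, 25, 21, -16, 5, -20, 8] -> [8, -20, 5, -16, 21, 25, -35, 47, 9, 5] -> [8, 5, 21, 25, 47, 9, 5] -> [5, 9, 47, 25, 21, 5, 8] -> [2, 6, 44, 22, 18, 2, 5] -> [6, 10, 48, 26, 22, 6, 9] -> 1
  [10, 37, 42, 11] -> [11, 42, 37, 10] -> [11, 42, 37, 10] -> [10, 37, 42, 11] -> [7, 34, 39, 8] -> [11, 38, 43, 12] -> 2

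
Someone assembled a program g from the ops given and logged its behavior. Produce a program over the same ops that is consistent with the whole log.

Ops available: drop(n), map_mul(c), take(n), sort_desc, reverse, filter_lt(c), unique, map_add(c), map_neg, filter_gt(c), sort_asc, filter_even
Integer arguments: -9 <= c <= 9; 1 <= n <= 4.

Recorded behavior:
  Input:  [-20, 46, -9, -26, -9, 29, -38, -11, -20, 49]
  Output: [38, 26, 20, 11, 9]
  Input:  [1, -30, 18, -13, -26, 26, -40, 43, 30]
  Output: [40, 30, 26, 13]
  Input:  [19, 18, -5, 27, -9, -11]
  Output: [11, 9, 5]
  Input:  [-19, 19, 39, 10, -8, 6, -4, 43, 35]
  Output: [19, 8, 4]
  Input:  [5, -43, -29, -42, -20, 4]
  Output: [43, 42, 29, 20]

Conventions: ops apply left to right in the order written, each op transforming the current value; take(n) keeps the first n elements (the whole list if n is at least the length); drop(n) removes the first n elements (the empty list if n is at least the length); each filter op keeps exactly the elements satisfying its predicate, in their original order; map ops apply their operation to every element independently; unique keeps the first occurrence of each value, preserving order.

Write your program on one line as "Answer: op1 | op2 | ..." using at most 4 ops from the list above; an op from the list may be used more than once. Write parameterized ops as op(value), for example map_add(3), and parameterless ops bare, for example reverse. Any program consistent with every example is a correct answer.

unique | map_neg | sort_desc | filter_gt(0)

Check, running the answer program on each example:
  [-20, 46, -9, -26, -9, 29, -38, -11, -20, 49] -> [-20, 46, -9, -26, 29, -38, -11, 49] -> [20, -46, 9, 26, -29, 38, 11, -49] -> [38, 26, 20, 11, 9, -29, -46, -49] -> [38, 26, 20, 11, 9]
  [1, -30, 18, -13, -26, 26, -40, 43, 30] -> [1, -30, 18, -13, -26, 26, -40, 43, 30] -> [-1, 30, -18, 13, 26, -26, 40, -43, -30] -> [40, 30, 26, 13, -1, -18, -26, -30, -43] -> [40, 30, 26, 13]
  [19, 18, -5, 27, -9, -11] -> [19, 18, -5, 27, -9, -11] -> [-19, -18, 5, -27, 9, 11] -> [11, 9, 5, -18, -19, -27] -> [11, 9, 5]
  [-19, 19, 39, 10, -8, 6, -4, 43, 35] -> [-19, 19, 39, 10, -8, 6, -4, 43, 35] -> [19, -19, -39, -10, 8, -6, 4, -43, -35] -> [19, 8, 4, -6, -10, -19, -35, -39, -43] -> [19, 8, 4]
  [5, -43, -29, -42, -20, 4] -> [5, -43, -29, -42, -20, 4] -> [-5, 43, 29, 42, 20, -4] -> [43, 42, 29, 20, -4, -5] -> [43, 42, 29, 20]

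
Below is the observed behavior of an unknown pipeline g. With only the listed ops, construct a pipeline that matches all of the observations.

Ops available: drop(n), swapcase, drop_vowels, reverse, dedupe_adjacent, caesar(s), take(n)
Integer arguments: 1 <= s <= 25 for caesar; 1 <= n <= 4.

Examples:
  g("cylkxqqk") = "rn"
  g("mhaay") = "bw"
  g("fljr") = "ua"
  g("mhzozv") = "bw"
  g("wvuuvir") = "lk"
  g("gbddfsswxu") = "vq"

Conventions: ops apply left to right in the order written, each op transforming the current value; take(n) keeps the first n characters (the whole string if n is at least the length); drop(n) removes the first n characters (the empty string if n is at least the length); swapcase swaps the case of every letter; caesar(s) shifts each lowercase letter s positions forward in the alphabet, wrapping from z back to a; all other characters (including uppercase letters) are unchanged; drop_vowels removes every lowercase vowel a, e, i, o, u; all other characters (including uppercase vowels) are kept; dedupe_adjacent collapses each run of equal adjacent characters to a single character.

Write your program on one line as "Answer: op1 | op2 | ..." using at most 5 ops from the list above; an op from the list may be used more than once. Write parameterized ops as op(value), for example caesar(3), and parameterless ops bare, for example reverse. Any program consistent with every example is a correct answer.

drop_vowels | caesar(23) | caesar(18) | dedupe_adjacent | take(2)

Check, running the answer program on each example:
  "cylkxqqk" -> "cylkxqqk" -> "zvihunnh" -> "rnazmffz" -> "rnazmfz" -> "rn"
  "mhaay" -> "mhy" -> "jev" -> "bwn" -> "bwn" -> "bw"
  "fljr" -> "fljr" -> "cigo" -> "uayg" -> "uayg" -> "ua"
  "mhzozv" -> "mhzzv" -> "jewws" -> "bwook" -> "bwok" -> "bw"
  "wvuuvir" -> "wvvr" -> "tsso" -> "lkkg" -> "lkg" -> "lk"
  "gbddfsswxu" -> "gbddfsswx" -> "dyaacpptu" -> "vqssuhhlm" -> "vqsuhlm" -> "vq"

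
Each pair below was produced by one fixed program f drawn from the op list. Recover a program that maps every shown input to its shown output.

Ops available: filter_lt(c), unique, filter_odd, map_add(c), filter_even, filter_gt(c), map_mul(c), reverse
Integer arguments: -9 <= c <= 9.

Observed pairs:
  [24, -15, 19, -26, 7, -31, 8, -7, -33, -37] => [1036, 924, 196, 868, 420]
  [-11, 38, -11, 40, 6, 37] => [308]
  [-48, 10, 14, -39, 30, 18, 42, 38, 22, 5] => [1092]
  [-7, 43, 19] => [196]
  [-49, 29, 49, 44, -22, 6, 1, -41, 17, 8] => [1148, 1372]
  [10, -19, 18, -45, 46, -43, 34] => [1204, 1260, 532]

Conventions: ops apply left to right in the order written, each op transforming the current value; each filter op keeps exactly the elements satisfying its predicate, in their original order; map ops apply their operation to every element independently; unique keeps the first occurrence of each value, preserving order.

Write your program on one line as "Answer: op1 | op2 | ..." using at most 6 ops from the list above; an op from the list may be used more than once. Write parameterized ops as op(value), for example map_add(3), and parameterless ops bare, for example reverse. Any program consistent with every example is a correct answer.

unique | filter_odd | map_mul(-7) | reverse | filter_gt(-2) | map_mul(4)

Check, running the answer program on each example:
  [24, -15, 19, -26, 7, -31, 8, -7, -33, -37] -> [24, -15, 19, -26, 7, -31, 8, -7, -33, -37] -> [-15, 19, 7, -31, -7, -33, -37] -> [105, -133, -49, 217, 49, 231, 259] -> [259, 231, 49, 217, -49, -133, 105] -> [259, 231, 49, 217, 105] -> [1036, 924, 196, 868, 420]
  [-11, 38, -11, 40, 6, 37] -> [-11, 38, 40, 6, 37] -> [-11, 37] -> [77, -259] -> [-259, 77] -> [77] -> [308]
  [-48, 10, 14, -39, 30, 18, 42, 38, 22, 5] -> [-48, 10, 14, -39, 30, 18, 42, 38, 22, 5] -> [-39, 5] -> [273, -35] -> [-35, 273] -> [273] -> [1092]
  [-7, 43, 19] -> [-7, 43, 19] -> [-7, 43, 19] -> [49, -301, -133] -> [-133, -301, 49] -> [49] -> [196]
  [-49, 29, 49, 44, -22, 6, 1, -41, 17, 8] -> [-49, 29, 49, 44, -22, 6, 1, -41, 17, 8] -> [-49, 29, 49, 1, -41, 17] -> [343, -203, -343, -7, 287, -119] -> [-119, 287, -7, -343, -203, 343] -> [287, 343] -> [1148, 1372]
  [10, -19, 18, -45, 46, -43, 34] -> [10, -19, 18, -45, 46, -43, 34] -> [-19, -45, -43] -> [133, 315, 301] -> [301, 315, 133] -> [301, 315, 133] -> [1204, 1260, 532]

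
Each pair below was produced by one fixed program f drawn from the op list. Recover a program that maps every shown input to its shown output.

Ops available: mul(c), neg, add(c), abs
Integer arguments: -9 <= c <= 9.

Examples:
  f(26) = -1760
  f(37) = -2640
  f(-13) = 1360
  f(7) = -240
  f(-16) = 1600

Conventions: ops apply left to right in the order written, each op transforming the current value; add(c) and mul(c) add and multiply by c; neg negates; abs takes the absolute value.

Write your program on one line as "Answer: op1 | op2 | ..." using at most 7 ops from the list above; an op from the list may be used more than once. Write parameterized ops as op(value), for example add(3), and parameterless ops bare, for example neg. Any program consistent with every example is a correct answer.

add(-2) | neg | mul(-2) | add(-4) | mul(-8) | mul(5)

Check, running the answer program on each example:
  26 -> 24 -> -24 -> 48 -> 44 -> -352 -> -1760
  37 -> 35 -> -35 -> 70 -> 66 -> -528 -> -2640
  -13 -> -15 -> 15 -> -30 -> -34 -> 272 -> 1360
  7 -> 5 -> -5 -> 10 -> 6 -> -48 -> -240
  -16 -> -18 -> 18 -> -36 -> -40 -> 320 -> 1600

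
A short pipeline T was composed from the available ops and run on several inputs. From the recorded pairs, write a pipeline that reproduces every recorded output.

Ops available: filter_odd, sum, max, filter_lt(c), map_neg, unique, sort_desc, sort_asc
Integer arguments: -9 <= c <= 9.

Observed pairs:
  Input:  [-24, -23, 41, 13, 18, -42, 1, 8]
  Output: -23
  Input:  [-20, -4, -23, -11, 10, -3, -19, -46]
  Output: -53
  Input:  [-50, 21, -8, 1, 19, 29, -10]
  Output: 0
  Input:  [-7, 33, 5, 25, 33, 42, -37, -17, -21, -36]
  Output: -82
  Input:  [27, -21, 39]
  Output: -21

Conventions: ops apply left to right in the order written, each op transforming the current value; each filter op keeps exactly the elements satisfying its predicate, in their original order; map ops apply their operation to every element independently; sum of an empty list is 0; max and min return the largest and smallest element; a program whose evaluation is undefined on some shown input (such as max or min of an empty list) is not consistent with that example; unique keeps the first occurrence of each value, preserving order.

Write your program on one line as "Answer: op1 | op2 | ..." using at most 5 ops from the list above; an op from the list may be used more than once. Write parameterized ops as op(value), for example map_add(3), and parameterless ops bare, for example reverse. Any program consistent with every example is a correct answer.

filter_lt(-5) | sort_asc | filter_odd | sum

Check, running the answer program on each example:
  [-24, -23, 41, 13, 18, -42, 1, 8] -> [-24, -23, -42] -> [-42, -24, -23] -> [-23] -> -23
  [-20, -4, -23, -11, 10, -3, -19, -46] -> [-20, -23, -11, -19, -46] -> [-46, -23, -20, -19, -11] -> [-23, -19, -11] -> -53
  [-50, 21, -8, 1, 19, 29, -10] -> [-50, -8, -10] -> [-50, -10, -8] -> [] -> 0
  [-7, 33, 5, 25, 33, 42, -37, -17, -21, -36] -> [-7, -37, -17, -21, -36] -> [-37, -36, -21, -17, -7] -> [-37, -21, -17, -7] -> -82
  [27, -21, 39] -> [-21] -> [-21] -> [-21] -> -21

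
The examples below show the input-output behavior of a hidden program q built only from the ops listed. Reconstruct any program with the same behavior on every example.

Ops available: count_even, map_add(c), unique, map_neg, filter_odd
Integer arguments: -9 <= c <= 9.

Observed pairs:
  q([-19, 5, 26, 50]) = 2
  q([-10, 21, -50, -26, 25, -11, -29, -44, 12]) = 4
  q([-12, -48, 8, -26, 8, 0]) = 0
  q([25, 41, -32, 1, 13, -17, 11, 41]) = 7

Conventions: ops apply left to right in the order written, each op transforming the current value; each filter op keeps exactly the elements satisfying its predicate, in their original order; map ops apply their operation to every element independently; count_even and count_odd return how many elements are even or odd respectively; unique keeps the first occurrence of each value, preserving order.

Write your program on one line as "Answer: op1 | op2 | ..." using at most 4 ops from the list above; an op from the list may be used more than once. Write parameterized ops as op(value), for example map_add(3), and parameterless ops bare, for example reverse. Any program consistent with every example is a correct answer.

filter_odd | map_add(-7) | count_even

Check, running the answer program on each example:
  [-19, 5, 26, 50] -> [-19, 5] -> [-26, -2] -> 2
  [-10, 21, -50, -26, 25, -11, -29, -44, 12] -> [21, 25, -11, -29] -> [14, 18, -18, -36] -> 4
  [-12, -48, 8, -26, 8, 0] -> [] -> [] -> 0
  [25, 41, -32, 1, 13, -17, 11, 41] -> [25, 41, 1, 13, -17, 11, 41] -> [18, 34, -6, 6, -24, 4, 34] -> 7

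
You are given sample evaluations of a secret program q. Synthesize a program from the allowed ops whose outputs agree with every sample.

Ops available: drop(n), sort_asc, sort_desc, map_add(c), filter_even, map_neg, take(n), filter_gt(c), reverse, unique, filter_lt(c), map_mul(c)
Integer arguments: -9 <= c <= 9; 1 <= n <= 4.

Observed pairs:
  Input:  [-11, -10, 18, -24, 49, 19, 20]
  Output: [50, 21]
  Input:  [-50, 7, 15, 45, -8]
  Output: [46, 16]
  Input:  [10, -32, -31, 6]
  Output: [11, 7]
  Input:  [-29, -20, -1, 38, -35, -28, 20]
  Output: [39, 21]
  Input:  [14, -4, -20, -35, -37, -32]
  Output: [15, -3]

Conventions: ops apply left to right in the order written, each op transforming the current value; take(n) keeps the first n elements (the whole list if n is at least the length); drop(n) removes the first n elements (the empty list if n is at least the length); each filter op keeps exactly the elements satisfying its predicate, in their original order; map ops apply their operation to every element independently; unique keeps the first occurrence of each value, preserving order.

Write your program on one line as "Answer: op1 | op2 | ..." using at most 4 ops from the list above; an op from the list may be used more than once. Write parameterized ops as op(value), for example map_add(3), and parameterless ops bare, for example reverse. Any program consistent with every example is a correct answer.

sort_desc | take(2) | map_add(-2) | map_add(3)

Check, running the answer program on each example:
  [-11, -10, 18, -24, 49, 19, 20] -> [49, 20, 19, 18, -10, -11, -24] -> [49, 20] -> [47, 18] -> [50, 21]
  [-50, 7, 15, 45, -8] -> [45, 15, 7, -8, -50] -> [45, 15] -> [43, 13] -> [46, 16]
  [10, -32, -31, 6] -> [10, 6, -31, -32] -> [10, 6] -> [8, 4] -> [11, 7]
  [-29, -20, -1, 38, -35, -28, 20] -> [38, 20, -1, -20, -28, -29, -35] -> [38, 20] -> [36, 18] -> [39, 21]
  [14, -4, -20, -35, -37, -32] -> [14, -4, -20, -32, -35, -37] -> [14, -4] -> [12, -6] -> [15, -3]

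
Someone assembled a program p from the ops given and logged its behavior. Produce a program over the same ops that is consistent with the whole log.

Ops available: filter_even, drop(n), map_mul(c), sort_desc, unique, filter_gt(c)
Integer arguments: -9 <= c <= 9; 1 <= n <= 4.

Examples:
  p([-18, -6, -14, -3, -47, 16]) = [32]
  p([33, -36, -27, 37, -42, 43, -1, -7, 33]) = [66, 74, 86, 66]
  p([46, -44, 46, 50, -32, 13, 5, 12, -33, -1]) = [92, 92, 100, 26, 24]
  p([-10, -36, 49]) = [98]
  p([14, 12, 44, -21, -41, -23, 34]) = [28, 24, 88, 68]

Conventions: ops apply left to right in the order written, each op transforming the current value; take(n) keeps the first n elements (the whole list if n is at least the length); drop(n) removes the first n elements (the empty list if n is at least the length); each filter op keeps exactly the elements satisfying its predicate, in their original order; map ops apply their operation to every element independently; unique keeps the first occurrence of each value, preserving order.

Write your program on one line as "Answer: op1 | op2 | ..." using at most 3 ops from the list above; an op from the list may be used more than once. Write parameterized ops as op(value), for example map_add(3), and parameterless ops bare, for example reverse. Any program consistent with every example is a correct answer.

filter_gt(5) | map_mul(2)

Check, running the answer program on each example:
  [-18, -6, -14, -3, -47, 16] -> [16] -> [32]
  [33, -36, -27, 37, -42, 43, -1, -7, 33] -> [33, 37, 43, 33] -> [66, 74, 86, 66]
  [46, -44, 46, 50, -32, 13, 5, 12, -33, -1] -> [46, 46, 50, 13, 12] -> [92, 92, 100, 26, 24]
  [-10, -36, 49] -> [49] -> [98]
  [14, 12, 44, -21, -41, -23, 34] -> [14, 12, 44, 34] -> [28, 24, 88, 68]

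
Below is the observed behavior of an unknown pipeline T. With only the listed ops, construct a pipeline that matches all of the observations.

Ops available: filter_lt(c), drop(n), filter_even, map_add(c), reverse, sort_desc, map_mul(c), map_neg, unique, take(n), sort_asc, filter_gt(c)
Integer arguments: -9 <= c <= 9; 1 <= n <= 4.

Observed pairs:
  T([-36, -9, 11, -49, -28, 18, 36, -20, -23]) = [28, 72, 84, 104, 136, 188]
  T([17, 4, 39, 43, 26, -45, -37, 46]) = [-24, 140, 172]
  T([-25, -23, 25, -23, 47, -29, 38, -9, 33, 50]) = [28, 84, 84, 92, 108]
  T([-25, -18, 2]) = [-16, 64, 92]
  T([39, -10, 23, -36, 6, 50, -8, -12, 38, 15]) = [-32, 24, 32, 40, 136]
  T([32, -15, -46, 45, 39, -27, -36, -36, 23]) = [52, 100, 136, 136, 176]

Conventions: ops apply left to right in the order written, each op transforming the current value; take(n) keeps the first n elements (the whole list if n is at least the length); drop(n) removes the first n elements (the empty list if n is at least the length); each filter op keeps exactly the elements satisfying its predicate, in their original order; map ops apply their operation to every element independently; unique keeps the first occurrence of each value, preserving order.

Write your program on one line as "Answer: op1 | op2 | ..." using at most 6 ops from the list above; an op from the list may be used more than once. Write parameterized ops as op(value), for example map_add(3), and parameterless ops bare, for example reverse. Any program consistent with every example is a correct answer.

sort_desc | filter_lt(9) | map_neg | map_mul(4) | map_add(-8)

Check, running the answer program on each example:
  [-36, -9, 11, -49, -28, 18, 36, -20, -23] -> [36, 18, 11, -9, -20, -23, -28, -36, -49] -> [-9, -20, -23, -28, -36, -49] -> [9, 20, 23, 28, 36, 49] -> [36, 80, 92, 112, 144, 196] -> [28, 72, 84, 104, 136, 188]
  [17, 4, 39, 43, 26, -45, -37, 46] -> [46, 43, 39, 26, 17, 4, -37, -45] -> [4, -37, -45] -> [-4, 37, 45] -> [-16, 148, 180] -> [-24, 140, 172]
  [-25, -23, 25, -23, 47, -29, 38, -9, 33, 50] -> [50, 47, 38, 33, 25, -9, -23, -23, -25, -29] -> [-9, -23, -23, -25, -29] -> [9, 23, 23, 25, 29] -> [36, 92, 92, 100, 116] -> [28, 84, 84, 92, 108]
  [-25, -18, 2] -> [2, -18, -25] -> [2, -18, -25] -> [-2, 18, 25] -> [-8, 72, 100] -> [-16, 64, 92]
  [39, -10, 23, -36, 6, 50, -8, -12, 38, 15] -> [50, 39, 38, 23, 15, 6, -8, -10, -12, -36] -> [6, -8, -10, -12, -36] -> [-6, 8, 10, 12, 36] -> [-24, 32, 40, 48, 144] -> [-32, 24, 32, 40, 136]
  [32, -15, -46, 45, 39, -27, -36, -36, 23] -> [45, 39, 32, 23, -15, -27, -36, -36, -46] -> [-15, -27, -36, -36, -46] -> [15, 27, 36, 36, 46] -> [60, 108, 144, 144, 184] -> [52, 100, 136, 136, 176]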